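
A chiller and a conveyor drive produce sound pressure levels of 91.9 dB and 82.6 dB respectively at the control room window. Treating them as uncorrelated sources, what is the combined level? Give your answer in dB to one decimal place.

For uncorrelated sources the intensities add, so convert each level to linear form, sum, and take 10·log₁₀ of the total.
Σ 10^(L/10) = 10^(91.9/10) + 10^(82.6/10) = 1.731e+09.
L_total = 10·log₁₀(1.731e+09) = 92.38 dB.

92.4 dB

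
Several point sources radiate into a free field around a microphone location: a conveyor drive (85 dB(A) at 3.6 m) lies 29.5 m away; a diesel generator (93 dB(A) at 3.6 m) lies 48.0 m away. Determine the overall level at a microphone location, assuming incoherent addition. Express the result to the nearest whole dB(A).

First find each source's level at the receiver (point-source: −20·log₁₀(r/r_ref)), then combine on an intensity basis.
conveyor drive: 85 − 20·log₁₀(29.5/3.6) = 85 − 18.27 = 66.73 dB(A).
diesel generator: 93 − 20·log₁₀(48.0/3.6) = 93 − 22.50 = 70.50 dB(A).
Σ 10^(L/10) = 1.593e+07 → L_total = 10·log₁₀(1.593e+07) = 72.02 dB(A).

72 dB(A)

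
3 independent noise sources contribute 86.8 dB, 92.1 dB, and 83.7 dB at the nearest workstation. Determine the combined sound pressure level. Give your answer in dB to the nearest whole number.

Incoherent sources combine by intensity addition: L_total = 10·log₁₀(Σ 10^(L_i/10)).
Σ 10^(L/10) = 10^(86.8/10) + 10^(92.1/10) + 10^(83.7/10) = 2.335e+09.
L_total = 10·log₁₀(2.335e+09) = 93.68 dB.

94 dB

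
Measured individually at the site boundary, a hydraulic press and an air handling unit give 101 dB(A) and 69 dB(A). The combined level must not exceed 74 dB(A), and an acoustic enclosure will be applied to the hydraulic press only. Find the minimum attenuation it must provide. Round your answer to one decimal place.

28.7 dB

Fixed contribution from the other source: Σ 10^(L/10) = 10^(69/10) = 7.943e+06 (69.00 dB(A)).
The limit corresponds to 10^(74/10) = 2.512e+07; subtracting the fixed part leaves 1.718e+07 for the hydraulic press, i.e. 72.35 dB(A).
Required insertion loss = 101 − 72.35 = 28.65 dB.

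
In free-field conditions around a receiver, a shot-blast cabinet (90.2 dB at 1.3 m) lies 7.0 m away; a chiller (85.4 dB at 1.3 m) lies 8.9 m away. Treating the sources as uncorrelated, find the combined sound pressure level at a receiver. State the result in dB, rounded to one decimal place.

76.4 dB

First find each source's level at the receiver (point-source: −20·log₁₀(r/r_ref)), then combine on an intensity basis.
shot-blast cabinet: 90.2 − 20·log₁₀(7.0/1.3) = 90.2 − 14.62 = 75.58 dB.
chiller: 85.4 − 20·log₁₀(8.9/1.3) = 85.4 − 16.71 = 68.69 dB.
Σ 10^(L/10) = 4.351e+07 → L_total = 10·log₁₀(4.351e+07) = 76.39 dB.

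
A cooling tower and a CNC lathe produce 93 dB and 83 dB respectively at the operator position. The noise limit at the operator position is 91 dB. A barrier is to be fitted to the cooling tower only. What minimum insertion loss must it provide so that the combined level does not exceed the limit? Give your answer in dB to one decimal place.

2.7 dB

Fixed contribution from the other source: Σ 10^(L/10) = 10^(83/10) = 1.995e+08 (83.00 dB).
The limit corresponds to 10^(91/10) = 1.259e+09; subtracting the fixed part leaves 1.059e+09 for the cooling tower, i.e. 90.25 dB.
So the cooling tower must be reduced from 93 to 90.25 dB: IL = 2.75 dB.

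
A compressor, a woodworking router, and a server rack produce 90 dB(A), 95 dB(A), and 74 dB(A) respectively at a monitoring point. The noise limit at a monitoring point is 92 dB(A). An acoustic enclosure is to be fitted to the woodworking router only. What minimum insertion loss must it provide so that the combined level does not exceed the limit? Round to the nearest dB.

The untreated sources together contribute 10^(90/10) + 10^(74/10) = 1.025e+09, i.e. 90.11 dB(A).
The limit corresponds to 10^(92/10) = 1.585e+09; subtracting the fixed part leaves 5.598e+08 for the woodworking router, i.e. 87.48 dB(A).
Required insertion loss = 95 − 87.48 = 7.52 dB.

8 dB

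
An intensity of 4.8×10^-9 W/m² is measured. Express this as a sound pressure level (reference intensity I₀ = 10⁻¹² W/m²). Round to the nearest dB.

37 dB

Dividing by I₀ shifts the exponent by 12: I/I₀ = 4.8×10^3.
L = 10·(0.6812 + 3) = 36.81 dB.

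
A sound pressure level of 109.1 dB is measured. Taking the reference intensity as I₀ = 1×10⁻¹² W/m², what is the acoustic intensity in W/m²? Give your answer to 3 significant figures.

0.0813 W/m²

I/I₀ = 10^(109.1/10) = 8.128e+10, so I = 8.128e+10 × 10⁻¹² W/m².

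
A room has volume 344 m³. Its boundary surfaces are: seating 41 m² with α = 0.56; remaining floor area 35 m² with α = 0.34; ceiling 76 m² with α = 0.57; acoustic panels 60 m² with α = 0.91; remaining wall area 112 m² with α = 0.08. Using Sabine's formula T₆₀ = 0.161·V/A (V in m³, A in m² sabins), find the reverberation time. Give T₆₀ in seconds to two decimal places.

0.39 s

Total absorption A = 41·0.56 + 35·0.34 + 76·0.57 + 60·0.91 + 112·0.08 = 141.74 m² sabins.
T₆₀ = 0.161 × 344 / 141.74 = 0.391 s.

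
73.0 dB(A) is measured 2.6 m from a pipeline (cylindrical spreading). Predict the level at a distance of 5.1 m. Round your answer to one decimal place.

For a line source, L₂ = L₁ − 10·log₁₀(r₂/r₁).
L₂ = 73.0 − 10·log₁₀(5.1/2.6) = 73.0 − 2.926 = 70.07 dB(A).

70.1 dB(A)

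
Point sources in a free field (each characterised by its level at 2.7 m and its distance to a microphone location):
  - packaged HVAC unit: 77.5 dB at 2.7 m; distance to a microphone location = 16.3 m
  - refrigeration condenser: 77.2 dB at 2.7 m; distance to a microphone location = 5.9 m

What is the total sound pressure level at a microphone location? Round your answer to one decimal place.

Apply inverse-square spreading to bring every level to the receiver, then sum 10^(L/10).
packaged HVAC unit: 77.5 − 20·log₁₀(16.3/2.7) = 77.5 − 15.62 = 61.88 dB.
refrigeration condenser: 77.2 − 20·log₁₀(5.9/2.7) = 77.2 − 6.79 = 70.41 dB.
Σ 10^(L/10) = 1.253e+07 → L_total = 10·log₁₀(1.253e+07) = 70.98 dB.

71.0 dB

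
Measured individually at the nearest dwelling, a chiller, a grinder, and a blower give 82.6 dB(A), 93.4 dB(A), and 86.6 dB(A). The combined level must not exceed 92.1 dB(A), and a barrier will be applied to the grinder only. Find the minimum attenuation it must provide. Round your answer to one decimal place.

3.5 dB

Fixed contribution from the other sources: Σ 10^(L/10) = 10^(82.6/10) + 10^(86.6/10) = 6.391e+08 (88.06 dB(A)).
To meet 92.1 dB(A) overall, the treated grinder may contribute at most 10^(92.1/10) − 6.391e+08 = 9.828e+08, i.e. 89.92 dB(A).
Required insertion loss = 93.4 − 89.92 = 3.48 dB.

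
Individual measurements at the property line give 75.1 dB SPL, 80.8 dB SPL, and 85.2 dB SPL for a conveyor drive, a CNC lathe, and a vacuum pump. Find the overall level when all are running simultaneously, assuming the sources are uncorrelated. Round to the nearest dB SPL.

For uncorrelated sources the intensities add, so convert each level to linear form, sum, and take 10·log₁₀ of the total.
Σ 10^(L/10) = 10^(75.1/10) + 10^(80.8/10) + 10^(85.2/10) = 4.837e+08.
L_total = 10·log₁₀(4.837e+08) = 86.85 dB SPL.

87 dB SPL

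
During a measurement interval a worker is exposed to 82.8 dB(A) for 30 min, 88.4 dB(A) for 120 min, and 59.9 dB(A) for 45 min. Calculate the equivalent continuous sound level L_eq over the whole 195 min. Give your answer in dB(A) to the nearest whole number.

L_eq = 10·log₁₀[(1/T)·Σ tᵢ·10^(Lᵢ/10)] with T = 195 min.
Σ tᵢ·10^(Lᵢ/10) = 30·10^(82.8/10) + 120·10^(88.4/10) + 45·10^(59.9/10) = 8.878e+10.
L_eq = 10·log₁₀(8.878e+10/195) = 86.58 dB(A).

87 dB(A)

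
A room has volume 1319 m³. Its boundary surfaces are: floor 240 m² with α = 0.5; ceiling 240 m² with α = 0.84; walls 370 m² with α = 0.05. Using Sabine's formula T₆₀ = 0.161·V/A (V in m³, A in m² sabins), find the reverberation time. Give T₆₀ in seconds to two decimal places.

A = Σ Sᵢαᵢ = 240·0.5 + 240·0.84 + 370·0.05 = 340.10 m².
T₆₀ = 0.161 × 1319 / 340.10 = 0.624 s.

0.62 s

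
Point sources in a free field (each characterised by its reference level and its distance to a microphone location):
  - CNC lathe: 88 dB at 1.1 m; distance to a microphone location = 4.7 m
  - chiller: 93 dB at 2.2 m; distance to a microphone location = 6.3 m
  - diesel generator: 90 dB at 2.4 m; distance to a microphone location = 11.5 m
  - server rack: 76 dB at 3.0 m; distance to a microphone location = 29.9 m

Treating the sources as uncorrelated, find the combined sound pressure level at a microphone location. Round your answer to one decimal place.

Apply inverse-square spreading to bring every level to the receiver, then sum 10^(L/10).
CNC lathe: 88 − 20·log₁₀(4.7/1.1) = 88 − 12.61 = 75.39 dB.
chiller: 93 − 20·log₁₀(6.3/2.2) = 93 − 9.14 = 83.86 dB.
diesel generator: 90 − 20·log₁₀(11.5/2.4) = 90 − 13.61 = 76.39 dB.
server rack: 76 − 20·log₁₀(29.9/3.0) = 76 − 19.97 = 56.03 dB.
Σ 10^(L/10) = 3.218e+08 → L_total = 10·log₁₀(3.218e+08) = 85.08 dB.

85.1 dB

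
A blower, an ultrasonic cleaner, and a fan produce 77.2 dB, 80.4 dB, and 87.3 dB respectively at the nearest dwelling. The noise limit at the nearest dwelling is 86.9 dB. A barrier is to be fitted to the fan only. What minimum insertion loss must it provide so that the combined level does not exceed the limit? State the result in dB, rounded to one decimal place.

2.1 dB

Fixed contribution from the other sources: Σ 10^(L/10) = 10^(77.2/10) + 10^(80.4/10) = 1.621e+08 (82.10 dB).
To meet 86.9 dB overall, the treated fan may contribute at most 10^(86.9/10) − 1.621e+08 = 3.277e+08, i.e. 85.15 dB.
Required insertion loss = 87.3 − 85.15 = 2.15 dB.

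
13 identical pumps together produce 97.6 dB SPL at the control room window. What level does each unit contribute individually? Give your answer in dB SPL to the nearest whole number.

86 dB SPL

For N identical incoherent sources L_total = L₁ + 10·log₁₀ N, so L₁ = 97.6 − 10·log₁₀(13) = 97.6 − 11.139.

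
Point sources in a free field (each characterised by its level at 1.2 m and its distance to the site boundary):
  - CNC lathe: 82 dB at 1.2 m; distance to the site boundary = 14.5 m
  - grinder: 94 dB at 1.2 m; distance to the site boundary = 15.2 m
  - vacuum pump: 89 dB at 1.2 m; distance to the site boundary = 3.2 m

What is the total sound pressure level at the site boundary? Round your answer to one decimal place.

81.1 dB

Apply inverse-square spreading to bring every level to the receiver, then sum 10^(L/10).
CNC lathe: 82 − 20·log₁₀(14.5/1.2) = 82 − 21.64 = 60.36 dB.
grinder: 94 − 20·log₁₀(15.2/1.2) = 94 − 22.05 = 71.95 dB.
vacuum pump: 89 − 20·log₁₀(3.2/1.2) = 89 − 8.52 = 80.48 dB.
Σ 10^(L/10) = 1.284e+08 → L_total = 10·log₁₀(1.284e+08) = 81.09 dB.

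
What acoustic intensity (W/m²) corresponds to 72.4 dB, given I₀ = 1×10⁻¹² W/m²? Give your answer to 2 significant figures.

1.7e-05 W/m²

L = 10·log₁₀(I/I₀) ⇒ I = I₀·10^(L/10) = 10⁻¹² × 10^7.24.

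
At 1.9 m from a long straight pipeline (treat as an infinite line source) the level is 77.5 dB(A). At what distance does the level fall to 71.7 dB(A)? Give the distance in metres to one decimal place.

7.2 m

The 5.8 dB drop corresponds to a distance ratio of 10^(5.8/10) for a line source.
r₂ = 1.9·10^((77.5−71.7)/10) = 1.9·10^(5.8/10) = 7.22 m.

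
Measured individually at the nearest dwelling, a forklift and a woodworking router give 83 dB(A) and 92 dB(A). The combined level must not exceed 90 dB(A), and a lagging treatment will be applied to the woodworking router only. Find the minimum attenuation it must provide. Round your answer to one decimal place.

Fixed contribution from the other source: Σ 10^(L/10) = 10^(83/10) = 1.995e+08 (83.00 dB(A)).
To meet 90 dB(A) overall, the treated woodworking router may contribute at most 10^(90/10) − 1.995e+08 = 8.005e+08, i.e. 89.03 dB(A).
So the woodworking router must be reduced from 92 to 89.03 dB(A): IL = 2.97 dB.

3.0 dB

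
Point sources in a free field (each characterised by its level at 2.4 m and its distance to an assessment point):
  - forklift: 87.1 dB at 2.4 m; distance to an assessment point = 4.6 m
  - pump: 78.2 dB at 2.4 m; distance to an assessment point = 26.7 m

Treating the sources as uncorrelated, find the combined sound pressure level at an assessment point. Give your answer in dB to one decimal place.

First find each source's level at the receiver (point-source: −20·log₁₀(r/r_ref)), then combine on an intensity basis.
forklift: 87.1 − 20·log₁₀(4.6/2.4) = 87.1 − 5.65 = 81.45 dB.
pump: 78.2 − 20·log₁₀(26.7/2.4) = 78.2 − 20.93 = 57.27 dB.
Σ 10^(L/10) = 1.401e+08 → L_total = 10·log₁₀(1.401e+08) = 81.47 dB.

81.5 dB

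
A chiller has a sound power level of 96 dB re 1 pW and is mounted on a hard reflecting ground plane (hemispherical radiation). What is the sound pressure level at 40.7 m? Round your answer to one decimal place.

55.8 dB

The power spreads over a hemisphere of area 2π·r², so L_p = L_w − 10·log₁₀(2π·r²).
2π·r² = 1.041e+04 m², 10·log₁₀ of that is 40.174 dB.
L_p = 96 − 40.174 = 55.83 dB.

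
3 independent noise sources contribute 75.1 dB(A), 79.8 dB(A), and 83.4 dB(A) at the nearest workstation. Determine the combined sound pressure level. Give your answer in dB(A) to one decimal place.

85.4 dB(A)

Incoherent sources combine by intensity addition: L_total = 10·log₁₀(Σ 10^(L_i/10)).
Σ 10^(L/10) = 10^(75.1/10) + 10^(79.8/10) + 10^(83.4/10) = 3.466e+08.
L_total = 10·log₁₀(3.466e+08) = 85.40 dB(A).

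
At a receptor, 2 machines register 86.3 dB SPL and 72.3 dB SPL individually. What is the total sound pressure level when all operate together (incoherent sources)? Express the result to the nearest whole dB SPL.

Incoherent sources combine by intensity addition: L_total = 10·log₁₀(Σ 10^(L_i/10)).
Σ 10^(L/10) = 10^(86.3/10) + 10^(72.3/10) = 4.436e+08.
L_total = 10·log₁₀(4.436e+08) = 86.47 dB SPL.

86 dB SPL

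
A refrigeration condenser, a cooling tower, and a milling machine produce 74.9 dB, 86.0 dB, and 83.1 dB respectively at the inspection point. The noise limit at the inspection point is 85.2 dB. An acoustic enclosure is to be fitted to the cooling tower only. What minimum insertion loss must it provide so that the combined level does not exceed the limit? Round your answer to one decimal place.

Fixed contribution from the other sources: Σ 10^(L/10) = 10^(74.9/10) + 10^(83.1/10) = 2.351e+08 (83.71 dB).
The limit corresponds to 10^(85.2/10) = 3.311e+08; subtracting the fixed part leaves 9.605e+07 for the cooling tower, i.e. 79.83 dB.
Required insertion loss = 86.0 − 79.83 = 6.17 dB.

6.2 dB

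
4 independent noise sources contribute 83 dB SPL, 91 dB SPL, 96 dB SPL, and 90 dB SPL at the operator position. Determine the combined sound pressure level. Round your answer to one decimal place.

98.1 dB SPL

Incoherent sources combine by intensity addition: L_total = 10·log₁₀(Σ 10^(L_i/10)).
Σ 10^(L/10) = 10^(83/10) + 10^(91/10) + 10^(96/10) + 10^(90/10) = 6.440e+09.
L_total = 10·log₁₀(6.440e+09) = 98.09 dB SPL.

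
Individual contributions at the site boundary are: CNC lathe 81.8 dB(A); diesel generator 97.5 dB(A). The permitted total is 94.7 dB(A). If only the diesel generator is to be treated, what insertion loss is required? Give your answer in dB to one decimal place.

Everything except the diesel generator sums to 10^(81.8/10) = 1.514e+08 in linear terms, 81.80 dB(A).
The limit corresponds to 10^(94.7/10) = 2.951e+09; subtracting the fixed part leaves 2.800e+09 for the diesel generator, i.e. 94.47 dB(A).
Required insertion loss = 97.5 − 94.47 = 3.03 dB.

3.0 dB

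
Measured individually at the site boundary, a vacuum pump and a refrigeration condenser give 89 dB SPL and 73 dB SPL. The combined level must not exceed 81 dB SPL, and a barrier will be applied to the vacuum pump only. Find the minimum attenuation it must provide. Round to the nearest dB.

Fixed contribution from the other source: Σ 10^(L/10) = 10^(73/10) = 1.995e+07 (73.00 dB SPL).
The limit corresponds to 10^(81/10) = 1.259e+08; subtracting the fixed part leaves 1.059e+08 for the vacuum pump, i.e. 80.25 dB SPL.
So the vacuum pump must be reduced from 89 to 80.25 dB SPL: IL = 8.75 dB.

9 dB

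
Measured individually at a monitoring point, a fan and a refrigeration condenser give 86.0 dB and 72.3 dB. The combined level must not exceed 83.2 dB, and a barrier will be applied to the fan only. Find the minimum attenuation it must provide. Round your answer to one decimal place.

3.2 dB

Everything except the fan sums to 10^(72.3/10) = 1.698e+07 in linear terms, 72.30 dB.
To meet 83.2 dB overall, the treated fan may contribute at most 10^(83.2/10) − 1.698e+07 = 1.919e+08, i.e. 82.83 dB.
Required insertion loss = 86.0 − 82.83 = 3.17 dB.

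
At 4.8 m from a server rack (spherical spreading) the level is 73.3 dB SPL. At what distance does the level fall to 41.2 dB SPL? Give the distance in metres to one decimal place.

The 32.1 dB drop corresponds to a distance ratio of 10^(32.1/20) for a point source.
r₂ = 4.8·10^((73.3−41.2)/20) = 4.8·10^(32.1/20) = 193.30 m.

193.3 m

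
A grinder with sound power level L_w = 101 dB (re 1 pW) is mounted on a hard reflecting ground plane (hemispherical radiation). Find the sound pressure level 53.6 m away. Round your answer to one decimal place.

The power spreads over a hemisphere of area 2π·r², so L_p = L_w − 10·log₁₀(2π·r²).
2π·r² = 1.805e+04 m², 10·log₁₀ of that is 42.565 dB.
L_p = 101 − 42.565 = 58.43 dB.

58.4 dB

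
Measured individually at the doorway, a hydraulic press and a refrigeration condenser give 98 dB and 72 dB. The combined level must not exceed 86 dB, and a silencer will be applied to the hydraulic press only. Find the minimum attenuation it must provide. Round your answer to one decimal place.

12.2 dB

Fixed contribution from the other source: Σ 10^(L/10) = 10^(72/10) = 1.585e+07 (72.00 dB).
To meet 86 dB overall, the treated hydraulic press may contribute at most 10^(86/10) − 1.585e+07 = 3.823e+08, i.e. 85.82 dB.
So the hydraulic press must be reduced from 98 to 85.82 dB: IL = 12.18 dB.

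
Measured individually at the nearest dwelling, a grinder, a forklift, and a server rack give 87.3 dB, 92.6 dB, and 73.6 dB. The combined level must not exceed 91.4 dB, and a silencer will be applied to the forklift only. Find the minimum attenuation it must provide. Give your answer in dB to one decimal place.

Everything except the forklift sums to 10^(87.3/10) + 10^(73.6/10) = 5.599e+08 in linear terms, 87.48 dB.
To meet 91.4 dB overall, the treated forklift may contribute at most 10^(91.4/10) − 5.599e+08 = 8.204e+08, i.e. 89.14 dB.
Required insertion loss = 92.6 − 89.14 = 3.46 dB.

3.5 dB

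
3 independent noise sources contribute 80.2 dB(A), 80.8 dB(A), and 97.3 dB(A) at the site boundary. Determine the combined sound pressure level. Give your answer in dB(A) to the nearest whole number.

Incoherent sources combine by intensity addition: L_total = 10·log₁₀(Σ 10^(L_i/10)).
Σ 10^(L/10) = 10^(80.2/10) + 10^(80.8/10) + 10^(97.3/10) = 5.595e+09.
L_total = 10·log₁₀(5.595e+09) = 97.48 dB(A).

97 dB(A)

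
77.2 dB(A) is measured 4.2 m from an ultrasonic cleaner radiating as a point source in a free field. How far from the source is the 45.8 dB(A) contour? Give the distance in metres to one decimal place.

156.0 m

The 31.4 dB drop corresponds to a distance ratio of 10^(31.4/20) for a point source.
r₂ = 4.2·10^((77.2−45.8)/20) = 4.2·10^(31.4/20) = 156.04 m.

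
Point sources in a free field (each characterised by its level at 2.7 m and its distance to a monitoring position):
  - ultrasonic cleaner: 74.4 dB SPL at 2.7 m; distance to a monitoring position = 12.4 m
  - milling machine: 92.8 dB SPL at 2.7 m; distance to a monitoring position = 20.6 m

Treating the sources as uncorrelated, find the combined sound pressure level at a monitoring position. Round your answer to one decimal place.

Propagate each source to the receiver with L = L_ref − 20·log₁₀(r/r_ref), then add intensities.
ultrasonic cleaner: 74.4 − 20·log₁₀(12.4/2.7) = 74.4 − 13.24 = 61.16 dB SPL.
milling machine: 92.8 − 20·log₁₀(20.6/2.7) = 92.8 − 17.65 = 75.15 dB SPL.
Σ 10^(L/10) = 3.404e+07 → L_total = 10·log₁₀(3.404e+07) = 75.32 dB SPL.

75.3 dB SPL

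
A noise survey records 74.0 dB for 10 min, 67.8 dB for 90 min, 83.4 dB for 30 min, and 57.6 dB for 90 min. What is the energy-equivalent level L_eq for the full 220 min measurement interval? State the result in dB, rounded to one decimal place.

The energy average is taken in the linear domain: L_eq = 10·log₁₀[(Σ tᵢ·10^(Lᵢ/10))/T], T = 220 min.
Σ tᵢ·10^(Lᵢ/10) = 10·10^(74.0/10) + 90·10^(67.8/10) + 30·10^(83.4/10) + 90·10^(57.6/10) = 7.409e+09.
L_eq = 10·log₁₀(7.409e+09/220) = 75.27 dB.

75.3 dB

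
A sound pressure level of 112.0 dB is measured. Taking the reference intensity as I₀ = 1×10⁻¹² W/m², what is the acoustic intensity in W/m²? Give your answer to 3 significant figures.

0.158 W/m²

L = 10·log₁₀(I/I₀) ⇒ I = I₀·10^(L/10) = 10⁻¹² × 10^11.20.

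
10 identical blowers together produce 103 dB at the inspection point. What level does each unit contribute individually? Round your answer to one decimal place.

Dividing the total intensity by 10 lowers the level by 10·log₁₀ 10 = 10.000 dB: L₁ = 103 − 10.000.

93.0 dB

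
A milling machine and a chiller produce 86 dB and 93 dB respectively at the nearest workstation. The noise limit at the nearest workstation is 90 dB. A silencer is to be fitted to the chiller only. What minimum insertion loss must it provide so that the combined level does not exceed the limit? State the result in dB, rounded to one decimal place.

Fixed contribution from the other source: Σ 10^(L/10) = 10^(86/10) = 3.981e+08 (86.00 dB).
The limit corresponds to 10^(90/10) = 1.000e+09; subtracting the fixed part leaves 6.019e+08 for the chiller, i.e. 87.80 dB.
So the chiller must be reduced from 93 to 87.80 dB: IL = 5.20 dB.

5.2 dB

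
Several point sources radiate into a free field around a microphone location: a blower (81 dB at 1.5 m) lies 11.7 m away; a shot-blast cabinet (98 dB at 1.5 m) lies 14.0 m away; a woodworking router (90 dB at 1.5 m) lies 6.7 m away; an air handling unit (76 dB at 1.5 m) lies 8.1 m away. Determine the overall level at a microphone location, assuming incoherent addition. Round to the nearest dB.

First find each source's level at the receiver (point-source: −20·log₁₀(r/r_ref)), then combine on an intensity basis.
blower: 81 − 20·log₁₀(11.7/1.5) = 81 − 17.84 = 63.16 dB.
shot-blast cabinet: 98 − 20·log₁₀(14.0/1.5) = 98 − 19.40 = 78.60 dB.
woodworking router: 90 − 20·log₁₀(6.7/1.5) = 90 − 13.00 = 77.00 dB.
air handling unit: 76 − 20·log₁₀(8.1/1.5) = 76 − 14.65 = 61.35 dB.
Σ 10^(L/10) = 1.260e+08 → L_total = 10·log₁₀(1.260e+08) = 81.00 dB.

81 dB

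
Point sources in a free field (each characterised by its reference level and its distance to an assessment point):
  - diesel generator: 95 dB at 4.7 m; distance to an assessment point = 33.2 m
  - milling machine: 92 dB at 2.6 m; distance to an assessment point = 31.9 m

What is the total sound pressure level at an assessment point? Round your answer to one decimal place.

Propagate each source to the receiver with L = L_ref − 20·log₁₀(r/r_ref), then add intensities.
diesel generator: 95 − 20·log₁₀(33.2/4.7) = 95 − 16.98 = 78.02 dB.
milling machine: 92 − 20·log₁₀(31.9/2.6) = 92 − 21.78 = 70.22 dB.
Σ 10^(L/10) = 7.390e+07 → L_total = 10·log₁₀(7.390e+07) = 78.69 dB.

78.7 dB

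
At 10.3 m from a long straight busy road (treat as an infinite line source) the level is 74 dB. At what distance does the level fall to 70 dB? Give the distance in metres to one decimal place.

25.9 m

The 4.0 dB drop corresponds to a distance ratio of 10^(4.0/10) for a line source.
r₂ = 10.3·10^((74−70)/10) = 10.3·10^(4.0/10) = 25.87 m.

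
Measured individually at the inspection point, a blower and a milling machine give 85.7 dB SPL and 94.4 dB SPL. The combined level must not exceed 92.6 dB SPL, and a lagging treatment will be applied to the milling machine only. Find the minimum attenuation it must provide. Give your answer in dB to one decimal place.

2.8 dB

The untreated sources together contribute 10^(85.7/10) = 3.715e+08, i.e. 85.70 dB SPL.
The limit corresponds to 10^(92.6/10) = 1.820e+09; subtracting the fixed part leaves 1.448e+09 for the milling machine, i.e. 91.61 dB SPL.
So the milling machine must be reduced from 94.4 to 91.61 dB SPL: IL = 2.79 dB.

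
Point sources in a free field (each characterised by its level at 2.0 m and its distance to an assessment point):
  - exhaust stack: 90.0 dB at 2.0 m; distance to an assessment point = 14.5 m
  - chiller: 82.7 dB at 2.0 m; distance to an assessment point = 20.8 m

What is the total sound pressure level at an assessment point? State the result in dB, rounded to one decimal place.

73.2 dB

First find each source's level at the receiver (point-source: −20·log₁₀(r/r_ref)), then combine on an intensity basis.
exhaust stack: 90.0 − 20·log₁₀(14.5/2.0) = 90.0 − 17.21 = 72.79 dB.
chiller: 82.7 − 20·log₁₀(20.8/2.0) = 82.7 − 20.34 = 62.36 dB.
Σ 10^(L/10) = 2.075e+07 → L_total = 10·log₁₀(2.075e+07) = 73.17 dB.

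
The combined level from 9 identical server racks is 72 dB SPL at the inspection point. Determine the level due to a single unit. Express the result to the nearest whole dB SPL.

For N identical incoherent sources L_total = L₁ + 10·log₁₀ N, so L₁ = 72 − 10·log₁₀(9) = 72 − 9.542.

62 dB SPL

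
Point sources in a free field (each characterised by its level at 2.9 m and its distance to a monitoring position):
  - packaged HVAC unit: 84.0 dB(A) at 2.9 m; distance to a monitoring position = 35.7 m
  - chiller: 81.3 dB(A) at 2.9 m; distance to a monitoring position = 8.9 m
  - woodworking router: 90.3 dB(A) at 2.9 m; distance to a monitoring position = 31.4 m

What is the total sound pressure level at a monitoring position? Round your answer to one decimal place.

74.0 dB(A)

Apply inverse-square spreading to bring every level to the receiver, then sum 10^(L/10).
packaged HVAC unit: 84.0 − 20·log₁₀(35.7/2.9) = 84.0 − 21.81 = 62.19 dB(A).
chiller: 81.3 − 20·log₁₀(8.9/2.9) = 81.3 − 9.74 = 71.56 dB(A).
woodworking router: 90.3 − 20·log₁₀(31.4/2.9) = 90.3 − 20.69 = 69.61 dB(A).
Σ 10^(L/10) = 2.512e+07 → L_total = 10·log₁₀(2.512e+07) = 74.00 dB(A).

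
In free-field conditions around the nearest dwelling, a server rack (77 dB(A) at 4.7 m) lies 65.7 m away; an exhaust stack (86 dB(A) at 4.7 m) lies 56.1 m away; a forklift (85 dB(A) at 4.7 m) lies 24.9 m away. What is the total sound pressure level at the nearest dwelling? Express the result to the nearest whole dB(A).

72 dB(A)

Apply inverse-square spreading to bring every level to the receiver, then sum 10^(L/10).
server rack: 77 − 20·log₁₀(65.7/4.7) = 77 − 22.91 = 54.09 dB(A).
exhaust stack: 86 − 20·log₁₀(56.1/4.7) = 86 − 21.54 = 64.46 dB(A).
forklift: 85 − 20·log₁₀(24.9/4.7) = 85 − 14.48 = 70.52 dB(A).
Σ 10^(L/10) = 1.432e+07 → L_total = 10·log₁₀(1.432e+07) = 71.56 dB(A).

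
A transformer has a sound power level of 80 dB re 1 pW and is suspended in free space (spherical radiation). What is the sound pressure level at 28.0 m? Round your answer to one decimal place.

L_p = L_w − 10·log₁₀(4π·r²) with r = 28.0 m.
4π·r² = 9852 m², 10·log₁₀ of that is 39.935 dB.
L_p = 80 − 39.935 = 40.06 dB.

40.1 dB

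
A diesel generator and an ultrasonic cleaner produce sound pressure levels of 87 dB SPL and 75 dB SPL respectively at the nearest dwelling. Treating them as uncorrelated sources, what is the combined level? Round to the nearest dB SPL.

87 dB SPL

For uncorrelated sources the intensities add, so convert each level to linear form, sum, and take 10·log₁₀ of the total.
Σ 10^(L/10) = 10^(87/10) + 10^(75/10) = 5.328e+08.
L_total = 10·log₁₀(5.328e+08) = 87.27 dB SPL.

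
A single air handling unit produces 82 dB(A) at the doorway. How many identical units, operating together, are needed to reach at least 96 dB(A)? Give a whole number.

The shortfall is 96 − 82 = 14.0 dB, and N units add 10·log₁₀ N, so need 10·log₁₀ N ≥ 14.0.
N ≥ 10^(14.0/10) = 25.119, so N = 26.

26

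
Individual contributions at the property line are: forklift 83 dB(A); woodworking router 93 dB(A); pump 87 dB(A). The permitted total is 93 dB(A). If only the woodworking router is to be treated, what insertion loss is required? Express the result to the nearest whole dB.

2 dB

Fixed contribution from the other sources: Σ 10^(L/10) = 10^(83/10) + 10^(87/10) = 7.007e+08 (88.46 dB(A)).
The limit corresponds to 10^(93/10) = 1.995e+09; subtracting the fixed part leaves 1.295e+09 for the woodworking router, i.e. 91.12 dB(A).
So the woodworking router must be reduced from 93 to 91.12 dB(A): IL = 1.88 dB.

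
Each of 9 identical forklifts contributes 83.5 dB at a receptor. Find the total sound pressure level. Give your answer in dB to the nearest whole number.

L_total = L₁ + 10·log₁₀ N for N identical incoherent sources.
L_total = 83.5 + 10·log₁₀(9) = 83.5 + 9.542 = 93.04 dB.

93 dB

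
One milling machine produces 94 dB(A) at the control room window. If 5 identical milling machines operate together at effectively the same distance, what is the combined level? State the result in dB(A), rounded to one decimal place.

101.0 dB(A)

L_total = L₁ + 10·log₁₀ N for N identical incoherent sources.
L_total = 94 + 10·log₁₀(5) = 94 + 6.990 = 100.99 dB(A).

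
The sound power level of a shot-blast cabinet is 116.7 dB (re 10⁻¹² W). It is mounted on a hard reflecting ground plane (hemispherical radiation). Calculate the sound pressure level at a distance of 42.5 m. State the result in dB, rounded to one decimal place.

L_p = L_w − 10·log₁₀(2π·r²) with r = 42.5 m.
2π·r² = 1.135e+04 m², 10·log₁₀ of that is 40.550 dB.
L_p = 116.7 − 40.550 = 76.15 dB.

76.2 dB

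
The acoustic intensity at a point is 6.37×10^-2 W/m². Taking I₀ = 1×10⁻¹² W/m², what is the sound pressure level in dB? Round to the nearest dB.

Dividing by I₀ shifts the exponent by 12: I/I₀ = 6.37×10^10.
L = 10·(0.8041 + 10) = 108.04 dB.

108 dB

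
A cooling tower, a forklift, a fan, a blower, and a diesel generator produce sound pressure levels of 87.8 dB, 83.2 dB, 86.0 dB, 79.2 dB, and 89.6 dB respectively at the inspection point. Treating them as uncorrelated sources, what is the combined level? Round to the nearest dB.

Incoherent sources combine by intensity addition: L_total = 10·log₁₀(Σ 10^(L_i/10)).
Σ 10^(L/10) = 10^(87.8/10) + 10^(83.2/10) + 10^(86.0/10) + 10^(79.2/10) + 10^(89.6/10) = 2.205e+09.
L_total = 10·log₁₀(2.205e+09) = 93.43 dB.

93 dB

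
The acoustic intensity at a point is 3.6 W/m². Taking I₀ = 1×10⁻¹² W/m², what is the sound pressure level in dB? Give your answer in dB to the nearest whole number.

L = 10·log₁₀(I/I₀) = 10·log₁₀(3.6/10⁻¹²) = 10·log₁₀(3.6×10^12).
L = 10·(0.5563 + 12) = 125.56 dB.

126 dB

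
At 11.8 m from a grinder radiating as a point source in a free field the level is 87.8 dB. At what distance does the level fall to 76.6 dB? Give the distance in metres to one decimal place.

42.8 m

For a point source L₁ − L₂ = 20·log₁₀(r₂/r₁), so r₂ = r₁·10^((L₁−L₂)/20).
r₂ = 11.8·10^((87.8−76.6)/20) = 11.8·10^(11.2/20) = 42.84 m.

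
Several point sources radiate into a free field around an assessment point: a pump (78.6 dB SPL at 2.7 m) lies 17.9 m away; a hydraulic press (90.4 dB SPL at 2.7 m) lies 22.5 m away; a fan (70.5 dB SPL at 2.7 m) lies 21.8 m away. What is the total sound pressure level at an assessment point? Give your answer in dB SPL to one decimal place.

Apply inverse-square spreading to bring every level to the receiver, then sum 10^(L/10).
pump: 78.6 − 20·log₁₀(17.9/2.7) = 78.6 − 16.43 = 62.17 dB SPL.
hydraulic press: 90.4 − 20·log₁₀(22.5/2.7) = 90.4 − 18.42 = 71.98 dB SPL.
fan: 70.5 − 20·log₁₀(21.8/2.7) = 70.5 − 18.14 = 52.36 dB SPL.
Σ 10^(L/10) = 1.761e+07 → L_total = 10·log₁₀(1.761e+07) = 72.46 dB SPL.

72.5 dB SPL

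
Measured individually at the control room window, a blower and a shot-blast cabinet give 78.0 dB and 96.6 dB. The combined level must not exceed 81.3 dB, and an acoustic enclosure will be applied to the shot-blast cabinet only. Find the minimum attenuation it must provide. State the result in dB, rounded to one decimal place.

Fixed contribution from the other source: Σ 10^(L/10) = 10^(78.0/10) = 6.310e+07 (78.00 dB).
The limit corresponds to 10^(81.3/10) = 1.349e+08; subtracting the fixed part leaves 7.180e+07 for the shot-blast cabinet, i.e. 78.56 dB.
So the shot-blast cabinet must be reduced from 96.6 to 78.56 dB: IL = 18.04 dB.

18.0 dB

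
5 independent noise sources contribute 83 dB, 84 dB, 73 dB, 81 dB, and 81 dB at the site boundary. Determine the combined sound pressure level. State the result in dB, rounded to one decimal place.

88.6 dB

For uncorrelated sources the intensities add, so convert each level to linear form, sum, and take 10·log₁₀ of the total.
Σ 10^(L/10) = 10^(83/10) + 10^(84/10) + 10^(73/10) + 10^(81/10) + 10^(81/10) = 7.225e+08.
L_total = 10·log₁₀(7.225e+08) = 88.59 dB.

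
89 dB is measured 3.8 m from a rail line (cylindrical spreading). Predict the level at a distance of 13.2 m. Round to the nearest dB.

84 dB

Cylindrical spreading from a line source gives a 10·log₁₀(r₂/r₁) drop.
L₂ = 89 − 10·log₁₀(13.2/3.8) = 89 − 5.408 = 83.59 dB.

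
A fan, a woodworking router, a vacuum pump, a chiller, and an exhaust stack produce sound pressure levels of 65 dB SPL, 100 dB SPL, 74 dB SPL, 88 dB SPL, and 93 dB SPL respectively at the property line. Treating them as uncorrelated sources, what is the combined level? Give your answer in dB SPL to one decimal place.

Incoherent sources combine by intensity addition: L_total = 10·log₁₀(Σ 10^(L_i/10)).
Σ 10^(L/10) = 10^(65/10) + 10^(100/10) + 10^(74/10) + 10^(88/10) + 10^(93/10) = 1.265e+10.
L_total = 10·log₁₀(1.265e+10) = 101.02 dB SPL.

101.0 dB SPL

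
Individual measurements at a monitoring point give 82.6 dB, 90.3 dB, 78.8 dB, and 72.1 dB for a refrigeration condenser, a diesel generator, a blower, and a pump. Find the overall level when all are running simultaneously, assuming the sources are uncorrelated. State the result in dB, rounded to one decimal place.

For uncorrelated sources the intensities add, so convert each level to linear form, sum, and take 10·log₁₀ of the total.
Σ 10^(L/10) = 10^(82.6/10) + 10^(90.3/10) + 10^(78.8/10) + 10^(72.1/10) = 1.346e+09.
L_total = 10·log₁₀(1.346e+09) = 91.29 dB.

91.3 dB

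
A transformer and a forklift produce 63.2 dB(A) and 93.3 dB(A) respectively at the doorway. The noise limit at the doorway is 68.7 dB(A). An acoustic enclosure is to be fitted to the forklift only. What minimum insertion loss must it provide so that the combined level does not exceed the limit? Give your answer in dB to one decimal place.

Everything except the forklift sums to 10^(63.2/10) = 2.089e+06 in linear terms, 63.20 dB(A).
The limit corresponds to 10^(68.7/10) = 7.413e+06; subtracting the fixed part leaves 5.324e+06 for the forklift, i.e. 67.26 dB(A).
So the forklift must be reduced from 93.3 to 67.26 dB(A): IL = 26.04 dB.

26.0 dB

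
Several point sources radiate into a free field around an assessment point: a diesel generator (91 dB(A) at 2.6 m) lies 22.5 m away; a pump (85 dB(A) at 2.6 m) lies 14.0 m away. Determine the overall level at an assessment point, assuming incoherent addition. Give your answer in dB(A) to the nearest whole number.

Apply inverse-square spreading to bring every level to the receiver, then sum 10^(L/10).
diesel generator: 91 − 20·log₁₀(22.5/2.6) = 91 − 18.74 = 72.26 dB(A).
pump: 85 − 20·log₁₀(14.0/2.6) = 85 − 14.62 = 70.38 dB(A).
Σ 10^(L/10) = 2.772e+07 → L_total = 10·log₁₀(2.772e+07) = 74.43 dB(A).

74 dB(A)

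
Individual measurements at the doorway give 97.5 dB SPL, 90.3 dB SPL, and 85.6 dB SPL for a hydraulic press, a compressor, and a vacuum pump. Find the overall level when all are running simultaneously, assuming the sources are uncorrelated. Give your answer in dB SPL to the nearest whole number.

98 dB SPL

For uncorrelated sources the intensities add, so convert each level to linear form, sum, and take 10·log₁₀ of the total.
Σ 10^(L/10) = 10^(97.5/10) + 10^(90.3/10) + 10^(85.6/10) = 7.058e+09.
L_total = 10·log₁₀(7.058e+09) = 98.49 dB SPL.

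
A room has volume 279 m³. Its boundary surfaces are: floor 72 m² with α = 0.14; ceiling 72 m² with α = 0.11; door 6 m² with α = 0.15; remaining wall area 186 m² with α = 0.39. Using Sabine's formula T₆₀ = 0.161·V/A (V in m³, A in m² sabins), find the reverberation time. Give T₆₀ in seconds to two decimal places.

0.49 s

Total absorption A = 72·0.14 + 72·0.11 + 6·0.15 + 186·0.39 = 91.44 m² sabins.
T₆₀ = 0.161·V/A = 0.161·279/91.44 = 0.491 s.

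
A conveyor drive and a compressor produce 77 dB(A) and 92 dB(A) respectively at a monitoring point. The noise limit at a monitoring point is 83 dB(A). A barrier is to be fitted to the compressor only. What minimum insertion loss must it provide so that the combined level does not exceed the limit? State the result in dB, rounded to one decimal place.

10.3 dB

Fixed contribution from the other source: Σ 10^(L/10) = 10^(77/10) = 5.012e+07 (77.00 dB(A)).
To meet 83 dB(A) overall, the treated compressor may contribute at most 10^(83/10) − 5.012e+07 = 1.494e+08, i.e. 81.74 dB(A).
So the compressor must be reduced from 92 to 81.74 dB(A): IL = 10.26 dB.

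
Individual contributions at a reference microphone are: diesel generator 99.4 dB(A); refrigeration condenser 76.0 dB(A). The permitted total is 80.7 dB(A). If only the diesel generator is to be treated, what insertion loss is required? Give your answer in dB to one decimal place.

20.5 dB

Everything except the diesel generator sums to 10^(76.0/10) = 3.981e+07 in linear terms, 76.00 dB(A).
To meet 80.7 dB(A) overall, the treated diesel generator may contribute at most 10^(80.7/10) − 3.981e+07 = 7.768e+07, i.e. 78.90 dB(A).
Required insertion loss = 99.4 − 78.90 = 20.50 dB.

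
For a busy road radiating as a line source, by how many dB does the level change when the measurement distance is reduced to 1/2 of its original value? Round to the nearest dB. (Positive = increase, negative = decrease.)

Line-source spreading: ΔL = −10·log₁₀(r₂/r₁).
ΔL = −10·log₁₀(0.5) = +3.01 dB.

+3 dB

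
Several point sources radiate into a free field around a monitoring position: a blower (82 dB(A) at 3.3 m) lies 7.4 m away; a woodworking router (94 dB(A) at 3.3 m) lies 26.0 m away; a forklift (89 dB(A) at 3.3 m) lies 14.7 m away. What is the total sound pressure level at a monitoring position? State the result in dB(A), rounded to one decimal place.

Propagate each source to the receiver with L = L_ref − 20·log₁₀(r/r_ref), then add intensities.
blower: 82 − 20·log₁₀(7.4/3.3) = 82 − 7.01 = 74.99 dB(A).
woodworking router: 94 − 20·log₁₀(26.0/3.3) = 94 − 17.93 = 76.07 dB(A).
forklift: 89 − 20·log₁₀(14.7/3.3) = 89 − 12.98 = 76.02 dB(A).
Σ 10^(L/10) = 1.120e+08 → L_total = 10·log₁₀(1.120e+08) = 80.49 dB(A).

80.5 dB(A)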